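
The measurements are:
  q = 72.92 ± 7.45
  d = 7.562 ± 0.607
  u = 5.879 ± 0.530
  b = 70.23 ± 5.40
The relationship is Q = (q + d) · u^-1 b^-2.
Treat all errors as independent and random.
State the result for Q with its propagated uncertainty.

0.002776 ± 0.000558

Let w = q + d = 80.48. δw = √(δq² + δd²) = √(55.5 + 0.368) = 7.47, so δw/w = 0.0929.
Q is then a monomial in w, u, b:
δQ/Q = √((δw/w)² + (-1·δu/u)² + (-2·δb/b)²) = √(0.00863 + 0.00813 + 0.0236) = 0.201
Q = 0.002776, so δQ = 0.201 × 0.002776 = 0.000558.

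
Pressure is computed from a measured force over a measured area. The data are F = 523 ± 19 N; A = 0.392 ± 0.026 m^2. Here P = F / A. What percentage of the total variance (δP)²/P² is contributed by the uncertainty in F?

23.1%

(δP/P)² = (1·δF/F)² + (-1·δA/A)²
  F term: (1×0.0363)² = 0.00132
  A term: (-1×0.0663)² = 0.00440
Total = 0.00572. Share from F = 0.00132/0.00572 = 0.231.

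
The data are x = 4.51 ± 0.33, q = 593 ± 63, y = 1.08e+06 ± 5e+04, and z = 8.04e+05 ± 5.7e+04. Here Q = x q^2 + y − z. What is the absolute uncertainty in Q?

3.64e+05

Let p = x·q^2 = 1.59e+06. δp/p = √((1·δx/x)² + (2·δq/q)²) = √(0.00535 + 0.0451) = 0.225, so δp = 3.56e+05.
Q = p + y − z: δQ = √(δp² + δy² + δz²) = √(1.27e+11 + 2.5e+09 + 3.25e+09) = 3.64e+05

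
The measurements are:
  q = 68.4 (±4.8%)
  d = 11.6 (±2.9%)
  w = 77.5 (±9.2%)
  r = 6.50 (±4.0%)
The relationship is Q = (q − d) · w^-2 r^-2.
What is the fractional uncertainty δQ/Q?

0.209

Let u = q − d = 56.8. δu = √(δq² + δd²) = √(10.8 + 0.113) = 3.30, so δu/u = 0.0581.
Q is then a monomial in u, w, r:
δQ/Q = √((δu/u)² + (-2·δw/w)² + (-2·δr/r)²) = √(0.00338 + 0.0339 + 0.00640) = 0.209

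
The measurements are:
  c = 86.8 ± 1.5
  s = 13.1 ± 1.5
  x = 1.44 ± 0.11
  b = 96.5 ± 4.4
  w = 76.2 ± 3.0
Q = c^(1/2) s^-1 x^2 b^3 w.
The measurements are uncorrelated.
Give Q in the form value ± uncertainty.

Since Q is a product/quotient, work with relative uncertainties:
  (½·δc/c)² = (0.5×0.0173)² = 7.47e-05;  (-1·δs/s)² = (-1×0.115)² = 0.0131;  (2·δx/x)² = (2×0.0764)² = 0.0233;  (3·δb/b)² = (3×0.0456)² = 0.0187;  (1·δw/w)² = (1×0.0394)² = 0.00155
δQ/Q = √(0.0568) = 0.238
Q = 1.01e+08, so δQ = 0.238 × 1.01e+08 = 2.41e+07.

(1.01 ± 0.241) × 10^8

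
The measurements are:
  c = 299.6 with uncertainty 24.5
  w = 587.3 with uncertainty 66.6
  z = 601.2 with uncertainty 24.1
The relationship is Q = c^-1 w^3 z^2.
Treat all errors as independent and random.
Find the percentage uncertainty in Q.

Q is a product of powers, so relative uncertainties combine in quadrature:
  (-1·δc/c)² = (-1×0.0818)² = 0.00669;  (3·δw/w)² = (3×0.113)² = 0.116;  (2·δz/z)² = (2×0.0401)² = 0.00643
δQ/Q = √(0.129) = 0.359

35.9%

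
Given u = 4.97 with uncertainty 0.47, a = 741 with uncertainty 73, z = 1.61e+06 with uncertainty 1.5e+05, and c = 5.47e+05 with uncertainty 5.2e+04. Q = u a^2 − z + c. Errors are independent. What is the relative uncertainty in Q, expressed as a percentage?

Let p = u·a^2 = 2.73e+06. δp/p = √((1·δu/u)² + (2·δa/a)²) = √(0.00894 + 0.0388) = 0.219, so δp = 5.96e+05.
Q = p − z + c: δQ = √(δp² + δz² + δc²) = √(3.56e+11 + 2.25e+10 + 2.7e+09) = 6.17e+05
Q = 1.67e+06, so δQ/Q = 6.17e+05/1.67e+06 = 0.370.

37.0%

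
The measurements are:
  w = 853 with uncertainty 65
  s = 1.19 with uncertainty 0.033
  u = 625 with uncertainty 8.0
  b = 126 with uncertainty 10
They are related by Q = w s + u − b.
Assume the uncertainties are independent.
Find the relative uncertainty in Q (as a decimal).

0.0550

Let p = w·s = 1020. δp/p = √((1·δw/w)² + (1·δs/s)²) = √(0.00581 + 0.000769) = 0.0811, so δp = 82.3.
Q = p + u − b: δQ = √(δp² + δu² + δb²) = √(6780 + 64.0 + 100) = 83.3
Q = 1510, so δQ/Q = 83.3/1510 = 0.0550.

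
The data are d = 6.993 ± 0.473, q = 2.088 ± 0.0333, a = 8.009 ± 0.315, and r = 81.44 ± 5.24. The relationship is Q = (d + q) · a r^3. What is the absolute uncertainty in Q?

Let u = d + q = 9.081. δu = √(δd² + δq²) = √(0.224 + 0.00111) = 0.474, so δu/u = 0.0522.
Q is then a monomial in u, a, r:
δQ/Q = √((δu/u)² + (1·δa/a)² + (3·δr/r)²) = √(0.00273 + 0.00155 + 0.0373) = 0.204
Q = 3.928e+07, so δQ = 0.204 × 3.928e+07 = 8.01e+06.

8.01e+06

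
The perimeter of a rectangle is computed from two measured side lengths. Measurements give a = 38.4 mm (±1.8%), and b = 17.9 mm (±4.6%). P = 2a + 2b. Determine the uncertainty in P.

2.15 mm

Each term contributes (cᵢ δxᵢ)² to (δP)²:
  (2·δa)² = 1.91;  (2·δb)² = 2.71
δP = √(4.62) = 2.15 mm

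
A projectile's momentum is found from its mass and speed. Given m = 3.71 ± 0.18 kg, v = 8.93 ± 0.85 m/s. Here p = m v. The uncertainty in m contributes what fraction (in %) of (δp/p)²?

20.6%

(δp/p)² = (1·δm/m)² + (1·δv/v)²
  m term: (1×0.0485)² = 0.00235
  v term: (1×0.0952)² = 0.00906
Total = 0.0114. Share from m = 0.00235/0.0114 = 0.206.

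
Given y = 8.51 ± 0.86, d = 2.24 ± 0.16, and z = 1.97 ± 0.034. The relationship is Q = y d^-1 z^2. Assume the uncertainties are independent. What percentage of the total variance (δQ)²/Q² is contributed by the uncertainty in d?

30.9%

(δQ/Q)² = (1·δy/y)² + (-1·δd/d)² + (2·δz/z)²
  y term: (1×0.101)² = 0.0102
  d term: (-1×0.0714)² = 0.00510
  z term: (2×0.0173)² = 0.00119
Total = 0.0165. Share from d = 0.00510/0.0165 = 0.309.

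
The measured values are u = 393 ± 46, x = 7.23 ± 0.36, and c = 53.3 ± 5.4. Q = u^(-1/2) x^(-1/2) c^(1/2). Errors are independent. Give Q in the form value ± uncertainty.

0.137 ± 0.0111

Since Q is a product/quotient, work with relative uncertainties:
  (−½·δu/u)² = (-0.5×0.117)² = 0.00343;  (−½·δx/x)² = (-0.5×0.0498)² = 0.000620;  (½·δc/c)² = (0.5×0.101)² = 0.00257
δQ/Q = √(0.00661) = 0.0813
Q = 0.137, so δQ = 0.0813 × 0.137 = 0.0111.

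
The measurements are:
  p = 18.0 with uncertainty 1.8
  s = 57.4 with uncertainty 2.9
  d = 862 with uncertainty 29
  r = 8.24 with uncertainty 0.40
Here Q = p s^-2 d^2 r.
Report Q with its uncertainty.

Products/powers → add relative errors in quadrature, weighted by exponent:
  (1·δp/p)² = (1×0.100)² = 0.0100;  (-2·δs/s)² = (-2×0.0505)² = 0.0102;  (2·δd/d)² = (2×0.0336)² = 0.00453;  (1·δr/r)² = (1×0.0485)² = 0.00236
δQ/Q = √(0.0271) = 0.165
Q = 33400, so δQ = 0.165 × 33400 = 5510.

33400 ± 5510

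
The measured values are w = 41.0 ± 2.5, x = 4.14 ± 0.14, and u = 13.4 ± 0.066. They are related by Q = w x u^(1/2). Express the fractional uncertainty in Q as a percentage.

Q is a product of powers, so relative uncertainties combine in quadrature:
  (1·δw/w)² = (1×0.0610)² = 0.00372;  (1·δx/x)² = (1×0.0338)² = 0.00114;  (½·δu/u)² = (0.5×0.00493)² = 6.06e-06
δQ/Q = √(0.00487) = 0.0698

6.98%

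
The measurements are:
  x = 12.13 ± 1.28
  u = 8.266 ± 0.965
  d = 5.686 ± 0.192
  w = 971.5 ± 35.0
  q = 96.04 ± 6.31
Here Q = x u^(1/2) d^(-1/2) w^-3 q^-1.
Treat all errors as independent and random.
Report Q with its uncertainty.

Since Q is a product/quotient, work with relative uncertainties:
  (1·δx/x)² = (1×0.106)² = 0.0111;  (½·δu/u)² = (0.5×0.117)² = 0.00341;  (−½·δd/d)² = (-0.5×0.0338)² = 0.000285;  (-3·δw/w)² = (-3×0.0360)² = 0.0117;  (-1·δq/q)² = (-1×0.0657)² = 0.00432
δQ/Q = √(0.0308) = 0.176
Q = 1.661e-10, so δQ = 0.176 × 1.661e-10 = 2.92e-11.

(1.661 ± 0.292) × 10^-10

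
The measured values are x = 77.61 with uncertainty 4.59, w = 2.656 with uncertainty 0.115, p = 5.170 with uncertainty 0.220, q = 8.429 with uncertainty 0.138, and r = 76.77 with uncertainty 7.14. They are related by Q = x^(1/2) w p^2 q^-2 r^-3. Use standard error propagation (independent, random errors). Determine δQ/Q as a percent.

29.8%

Each factor contributes (exponent × relative error)² to (δQ/Q)²:
  (½·δx/x)² = (0.5×0.0591)² = 0.000874;  (1·δw/w)² = (1×0.0433)² = 0.00187;  (2·δp/p)² = (2×0.0426)² = 0.00724;  (-2·δq/q)² = (-2×0.0164)² = 0.00107;  (-3·δr/r)² = (-3×0.0930)² = 0.0778
δQ/Q = √(0.0889) = 0.298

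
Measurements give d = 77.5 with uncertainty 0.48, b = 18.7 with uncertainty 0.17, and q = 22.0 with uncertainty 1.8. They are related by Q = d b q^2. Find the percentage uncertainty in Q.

Q is a product of powers, so relative uncertainties combine in quadrature:
  (1·δd/d)² = (1×0.00619)² = 3.84e-05;  (1·δb/b)² = (1×0.00909)² = 8.26e-05;  (2·δq/q)² = (2×0.0818)² = 0.0268
δQ/Q = √(0.0269) = 0.164

16.4%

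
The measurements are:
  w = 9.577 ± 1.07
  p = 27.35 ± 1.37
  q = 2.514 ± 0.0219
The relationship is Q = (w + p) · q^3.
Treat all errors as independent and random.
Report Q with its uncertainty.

586.7 ± 31.6

Let u = w + p = 36.93. δu = √(δw² + δp²) = √(1.14 + 1.88) = 1.74, so δu/u = 0.0471.
Q is then a monomial in u, q:
δQ/Q = √((δu/u)² + (3·δq/q)²) = √(0.00222 + 0.000683) = 0.0538
Q = 586.7, so δQ = 0.0538 × 586.7 = 31.6.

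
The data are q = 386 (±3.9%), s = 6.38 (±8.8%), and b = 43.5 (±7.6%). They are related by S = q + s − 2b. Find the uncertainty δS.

16.5

Each term contributes (cᵢ δxᵢ)² to (δS)²:
  (δq)² = 227;  (δs)² = 0.315;  (2·δb)² = 43.7
δS = √(271) = 16.5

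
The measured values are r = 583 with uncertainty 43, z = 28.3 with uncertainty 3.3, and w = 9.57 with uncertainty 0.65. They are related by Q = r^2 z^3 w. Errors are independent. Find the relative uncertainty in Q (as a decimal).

0.386

Q is a product of powers, so relative uncertainties combine in quadrature:
  (2·δr/r)² = (2×0.0738)² = 0.0218;  (3·δz/z)² = (3×0.117)² = 0.122;  (1·δw/w)² = (1×0.0679)² = 0.00461
δQ/Q = √(0.149) = 0.386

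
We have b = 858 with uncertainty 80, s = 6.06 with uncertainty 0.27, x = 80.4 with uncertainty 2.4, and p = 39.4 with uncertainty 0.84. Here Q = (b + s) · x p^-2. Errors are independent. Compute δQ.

Let u = b + s = 864. δu = √(δb² + δs²) = √(6400 + 0.0729) = 80.0, so δu/u = 0.0926.
Q is then a monomial in u, x, p:
δQ/Q = √((δu/u)² + (1·δx/x)² + (-2·δp/p)²) = √(0.00857 + 0.000891 + 0.00182) = 0.106
Q = 44.8, so δQ = 0.106 × 44.8 = 4.75.

4.75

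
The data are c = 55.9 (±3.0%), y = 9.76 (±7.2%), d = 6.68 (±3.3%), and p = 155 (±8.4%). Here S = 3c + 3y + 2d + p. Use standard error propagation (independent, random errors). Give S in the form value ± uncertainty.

For a sum/difference, combine absolute errors in quadrature:
  (3·δc)² = 25.3;  (3·δy)² = 4.44;  (2·δd)² = 0.194;  (δp)² = 170
δS = √(199) = 14.1
S = 365.

365 ± 14.1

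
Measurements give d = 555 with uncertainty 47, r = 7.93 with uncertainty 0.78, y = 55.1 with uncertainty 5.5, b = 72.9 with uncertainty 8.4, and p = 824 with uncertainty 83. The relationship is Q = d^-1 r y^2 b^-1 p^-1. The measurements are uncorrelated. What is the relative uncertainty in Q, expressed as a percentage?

28.3%

Products/powers → add relative errors in quadrature, weighted by exponent:
  (-1·δd/d)² = (-1×0.0847)² = 0.00717;  (1·δr/r)² = (1×0.0984)² = 0.00967;  (2·δy/y)² = (2×0.0998)² = 0.0399;  (-1·δb/b)² = (-1×0.115)² = 0.0133;  (-1·δp/p)² = (-1×0.101)² = 0.0101
δQ/Q = √(0.0801) = 0.283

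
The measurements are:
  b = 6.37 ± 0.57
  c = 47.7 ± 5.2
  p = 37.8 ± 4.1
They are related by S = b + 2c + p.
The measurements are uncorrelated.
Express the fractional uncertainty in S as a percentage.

8.02%

For a sum/difference, combine absolute errors in quadrature:
  (δb)² = 0.325;  (2·δc)² = 108;  (δp)² = 16.8
δS = √(125) = 11.2
S = 140, so δS/S = 11.2/140 = 0.0802.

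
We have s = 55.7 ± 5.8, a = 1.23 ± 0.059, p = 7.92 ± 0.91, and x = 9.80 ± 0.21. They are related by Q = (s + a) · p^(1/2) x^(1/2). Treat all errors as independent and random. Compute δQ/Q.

0.117

Let u = s + a = 56.9. δu = √(δs² + δa²) = √(33.6 + 0.00348) = 5.80, so δu/u = 0.102.
Q is then a monomial in u, p, x:
δQ/Q = √((δu/u)² + (½·δp/p)² + (½·δx/x)²) = √(0.0104 + 0.00330 + 0.000115) = 0.117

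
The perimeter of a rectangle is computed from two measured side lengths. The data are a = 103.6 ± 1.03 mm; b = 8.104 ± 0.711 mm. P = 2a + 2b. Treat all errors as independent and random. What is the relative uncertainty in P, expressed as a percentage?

P is a linear combination, so absolute uncertainties add in quadrature:
  (2·δa)² = 4.24;  (2·δb)² = 2.02
δP = √(6.27) = 2.50 mm
P = 223.4 mm, so δP/P = 2.50/223.4 = 0.0112.

1.12%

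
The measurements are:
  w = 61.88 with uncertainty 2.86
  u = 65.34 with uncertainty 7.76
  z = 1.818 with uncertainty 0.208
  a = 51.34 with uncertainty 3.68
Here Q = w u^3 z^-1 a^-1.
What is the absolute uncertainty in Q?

71000

Products/powers → add relative errors in quadrature, weighted by exponent:
  (1·δw/w)² = (1×0.0462)² = 0.00214;  (3·δu/u)² = (3×0.119)² = 0.127;  (-1·δz/z)² = (-1×0.114)² = 0.0131;  (-1·δa/a)² = (-1×0.0717)² = 0.00514
δQ/Q = √(0.147) = 0.384
Q = 184900, so δQ = 0.384 × 184900 = 71000.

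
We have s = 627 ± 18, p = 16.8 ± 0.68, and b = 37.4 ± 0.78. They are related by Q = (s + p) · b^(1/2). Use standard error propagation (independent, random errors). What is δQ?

Let u = s + p = 644. δu = √(δs² + δp²) = √(324 + 0.462) = 18.0, so δu/u = 0.0280.
Q is then a monomial in u, b:
δQ/Q = √((δu/u)² + (½·δb/b)²) = √(0.000783 + 0.000109) = 0.0299
Q = 3940, so δQ = 0.0299 × 3940 = 118.

118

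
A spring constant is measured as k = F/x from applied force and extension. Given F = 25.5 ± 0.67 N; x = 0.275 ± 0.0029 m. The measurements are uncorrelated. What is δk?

2.63 N/m

Each factor contributes (exponent × relative error)² to (δk/k)²:
  (1·δF/F)² = (1×0.0263)² = 0.000690;  (-1·δx/x)² = (-1×0.0105)² = 0.000111
δk/k = √(0.000802) = 0.0283
k = 92.7 N/m, so δk = 0.0283 × 92.7 = 2.63 N/m.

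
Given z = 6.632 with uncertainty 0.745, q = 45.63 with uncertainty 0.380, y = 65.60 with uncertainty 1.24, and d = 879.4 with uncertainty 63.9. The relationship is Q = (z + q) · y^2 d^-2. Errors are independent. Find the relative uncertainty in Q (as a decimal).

Let u = z + q = 52.26. δu = √(δz² + δq²) = √(0.555 + 0.144) = 0.836, so δu/u = 0.0160.
Q is then a monomial in u, y, d:
δQ/Q = √((δu/u)² + (2·δy/y)² + (-2·δd/d)²) = √(0.000256 + 0.00143 + 0.0211) = 0.151

0.151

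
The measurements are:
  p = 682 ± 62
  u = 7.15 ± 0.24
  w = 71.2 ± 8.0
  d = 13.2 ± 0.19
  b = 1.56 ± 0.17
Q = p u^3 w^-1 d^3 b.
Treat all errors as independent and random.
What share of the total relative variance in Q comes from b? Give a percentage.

(δQ/Q)² = (1·δp/p)² + (3·δu/u)² + (-1·δw/w)² + (3·δd/d)² + (1·δb/b)²
  p term: (1×0.0909)² = 0.00826
  u term: (3×0.0336)² = 0.0101
  w term: (-1×0.112)² = 0.0126
  d term: (3×0.0144)² = 0.00186
  b term: (1×0.109)² = 0.0119
Total = 0.0448. Share from b = 0.0119/0.0448 = 0.265.

26.5%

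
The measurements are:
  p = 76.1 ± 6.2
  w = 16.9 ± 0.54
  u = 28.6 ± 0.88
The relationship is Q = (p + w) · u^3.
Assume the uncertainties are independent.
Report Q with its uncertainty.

Let h = p + w = 93.0. δh = √(δp² + δw²) = √(38.4 + 0.292) = 6.22, so δh/h = 0.0669.
Q is then a monomial in h, u:
δQ/Q = √((δh/h)² + (3·δu/u)²) = √(0.00448 + 0.00852) = 0.114
Q = 2.18e+06, so δQ = 0.114 × 2.18e+06 = 2.48e+05.

(2.18 ± 0.248) × 10^6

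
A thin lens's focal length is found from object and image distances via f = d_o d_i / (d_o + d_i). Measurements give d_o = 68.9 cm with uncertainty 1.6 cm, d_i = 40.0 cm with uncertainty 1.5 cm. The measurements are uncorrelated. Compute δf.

0.638 cm

∂f/∂d_o = (d_i/(d_o+d_i))² = 0.135;  ∂f/∂d_i = (d_o/(d_o+d_i))² = 0.400
δf = √((∂f/∂d_o · δd_o)² + (∂f/∂d_i · δd_i)²) = √(0.0466 + 0.361) = 0.638 cm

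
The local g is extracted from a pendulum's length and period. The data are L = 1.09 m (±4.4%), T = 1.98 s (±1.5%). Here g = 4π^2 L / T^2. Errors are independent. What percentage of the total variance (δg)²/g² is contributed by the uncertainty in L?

(δg/g)² = (1·δL/L)² + (-2·δT/T)²
  L term: (1×0.0440)² = 0.00194
  T term: (-2×0.0150)² = 0.000900
Total = 0.00284. Share from L = 0.00194/0.00284 = 0.683.

68.3%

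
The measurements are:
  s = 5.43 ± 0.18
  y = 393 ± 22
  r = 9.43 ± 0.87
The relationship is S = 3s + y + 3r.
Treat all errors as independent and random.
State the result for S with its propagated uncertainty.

For a sum/difference, combine absolute errors in quadrature:
  (3·δs)² = 0.292;  (δy)² = 484;  (3·δr)² = 6.81
δS = √(491) = 22.2
S = 438.

438 ± 22.2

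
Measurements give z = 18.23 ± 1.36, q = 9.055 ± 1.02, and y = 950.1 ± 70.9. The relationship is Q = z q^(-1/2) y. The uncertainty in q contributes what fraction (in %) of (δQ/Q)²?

(δQ/Q)² = (1·δz/z)² + (−½·δq/q)² + (1·δy/y)²
  z term: (1×0.0746)² = 0.00557
  q term: (-0.5×0.113)² = 0.00317
  y term: (1×0.0746)² = 0.00557
Total = 0.0143. Share from q = 0.00317/0.0143 = 0.222.

22.2%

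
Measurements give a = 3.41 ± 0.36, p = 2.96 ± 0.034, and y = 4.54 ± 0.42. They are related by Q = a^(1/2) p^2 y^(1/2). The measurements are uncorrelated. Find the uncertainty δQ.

Products/powers → add relative errors in quadrature, weighted by exponent:
  (½·δa/a)² = (0.5×0.106)² = 0.00279;  (2·δp/p)² = (2×0.0115)² = 0.000528;  (½·δy/y)² = (0.5×0.0925)² = 0.00214
δQ/Q = √(0.00545) = 0.0738
Q = 34.5, so δQ = 0.0738 × 34.5 = 2.55.

2.55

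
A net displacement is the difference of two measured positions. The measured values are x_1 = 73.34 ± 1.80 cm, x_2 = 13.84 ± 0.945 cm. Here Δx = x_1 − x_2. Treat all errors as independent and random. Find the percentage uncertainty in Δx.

Each term contributes (cᵢ δxᵢ)² to (δΔx)²:
  (δx_1)² = 3.24;  (δx_2)² = 0.893
δΔx = √(4.13) = 2.03 cm
Δx = 59.50 cm, so δΔx/Δx = 2.03/59.50 = 0.0342.

3.42%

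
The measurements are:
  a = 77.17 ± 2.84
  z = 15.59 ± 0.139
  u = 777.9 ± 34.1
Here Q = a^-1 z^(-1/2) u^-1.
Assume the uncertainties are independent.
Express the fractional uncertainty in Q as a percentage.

Since Q is a product/quotient, work with relative uncertainties:
  (-1·δa/a)² = (-1×0.0368)² = 0.00135;  (−½·δz/z)² = (-0.5×0.00892)² = 1.99e-05;  (-1·δu/u)² = (-1×0.0438)² = 0.00192
δQ/Q = √(0.00330) = 0.0574

5.74%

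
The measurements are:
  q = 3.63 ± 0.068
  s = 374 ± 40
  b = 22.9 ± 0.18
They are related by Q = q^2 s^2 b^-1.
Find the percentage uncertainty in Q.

21.7%

Each factor contributes (exponent × relative error)² to (δQ/Q)²:
  (2·δq/q)² = (2×0.0187)² = 0.00140;  (2·δs/s)² = (2×0.107)² = 0.0458;  (-1·δb/b)² = (-1×0.00786)² = 6.18e-05
δQ/Q = √(0.0472) = 0.217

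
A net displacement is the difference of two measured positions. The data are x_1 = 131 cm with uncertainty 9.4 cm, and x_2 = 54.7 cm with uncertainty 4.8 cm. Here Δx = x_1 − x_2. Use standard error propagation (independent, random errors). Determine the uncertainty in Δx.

Δx is a linear combination, so absolute uncertainties add in quadrature:
  (δx_1)² = 88.4;  (δx_2)² = 23.0
δΔx = √(111) = 10.6 cm

10.6 cm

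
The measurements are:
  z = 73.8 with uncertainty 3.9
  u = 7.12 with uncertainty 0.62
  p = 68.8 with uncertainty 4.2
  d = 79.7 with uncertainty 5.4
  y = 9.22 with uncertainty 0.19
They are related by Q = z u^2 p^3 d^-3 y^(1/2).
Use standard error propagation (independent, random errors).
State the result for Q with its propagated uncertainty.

Relative error in a monomial: (δQ/Q)² = Σ (nᵢ · δxᵢ/xᵢ)².
  (1·δz/z)² = (1×0.0528)² = 0.00279;  (2·δu/u)² = (2×0.0871)² = 0.0303;  (3·δp/p)² = (3×0.0610)² = 0.0335;  (-3·δd/d)² = (-3×0.0678)² = 0.0413;  (½·δy/y)² = (0.5×0.0206)² = 0.000106
δQ/Q = √(0.108) = 0.329
Q = 7310, so δQ = 0.329 × 7310 = 2400.

7310 ± 2400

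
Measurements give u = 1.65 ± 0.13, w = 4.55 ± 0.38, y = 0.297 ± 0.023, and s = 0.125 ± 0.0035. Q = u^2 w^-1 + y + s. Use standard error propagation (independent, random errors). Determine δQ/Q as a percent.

Let p = u^2·w^-1 = 0.598. δp/p = √((2·δu/u)² + (-1·δw/w)²) = √(0.0248 + 0.00698) = 0.178, so δp = 0.107.
Q = p + y + s: δQ = √(δp² + δy² + δs²) = √(0.0114 + 0.000529 + 1.23e-05) = 0.109
Q = 1.02, so δQ/Q = 0.109/1.02 = 0.107.

10.7%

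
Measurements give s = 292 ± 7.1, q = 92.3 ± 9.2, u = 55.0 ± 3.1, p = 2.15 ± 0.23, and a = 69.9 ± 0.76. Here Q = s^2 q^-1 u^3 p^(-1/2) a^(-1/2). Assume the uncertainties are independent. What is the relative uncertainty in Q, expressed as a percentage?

20.9%

For a monomial Q ∝ s^2, q^-1, u^3, p^(-1/2), a^(-1/2), fractional errors add in quadrature:
  (2·δs/s)² = (2×0.0243)² = 0.00236;  (-1·δq/q)² = (-1×0.0997)² = 0.00994;  (3·δu/u)² = (3×0.0564)² = 0.0286;  (−½·δp/p)² = (-0.5×0.107)² = 0.00286;  (−½·δa/a)² = (-0.5×0.0109)² = 2.96e-05
δQ/Q = √(0.0438) = 0.209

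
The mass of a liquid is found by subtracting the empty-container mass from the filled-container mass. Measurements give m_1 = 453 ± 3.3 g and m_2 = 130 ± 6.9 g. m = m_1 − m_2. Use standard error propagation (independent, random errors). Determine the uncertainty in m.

Each term contributes (cᵢ δxᵢ)² to (δm)²:
  (δm_1)² = 10.9;  (δm_2)² = 47.6
δm = √(58.5) = 7.65 g

7.65 g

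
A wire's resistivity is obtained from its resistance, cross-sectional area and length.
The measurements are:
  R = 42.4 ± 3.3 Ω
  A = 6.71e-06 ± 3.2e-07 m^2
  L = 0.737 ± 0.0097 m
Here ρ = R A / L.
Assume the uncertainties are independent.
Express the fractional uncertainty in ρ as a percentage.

9.22%

Since ρ is a product/quotient, work with relative uncertainties:
  (1·δR/R)² = (1×0.0778)² = 0.00606;  (1·δA/A)² = (1×0.0477)² = 0.00227;  (-1·δL/L)² = (-1×0.0132)² = 0.000173
δρ/ρ = √(0.00851) = 0.0922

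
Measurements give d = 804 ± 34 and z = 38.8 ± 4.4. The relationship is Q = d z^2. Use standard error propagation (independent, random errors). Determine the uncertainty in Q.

For a monomial Q ∝ d, z^2, fractional errors add in quadrature:
  (1·δd/d)² = (1×0.0423)² = 0.00179;  (2·δz/z)² = (2×0.113)² = 0.0514
δQ/Q = √(0.0532) = 0.231
Q = 1.21e+06, so δQ = 0.231 × 1.21e+06 = 2.79e+05.

2.79e+05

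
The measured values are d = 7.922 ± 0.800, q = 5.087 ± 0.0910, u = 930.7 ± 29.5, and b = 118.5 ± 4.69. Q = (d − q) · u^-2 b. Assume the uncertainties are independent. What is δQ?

0.000114

Let w = d − q = 2.835. δw = √(δd² + δq²) = √(0.640 + 0.00828) = 0.805, so δw/w = 0.284.
Q is then a monomial in w, u, b:
δQ/Q = √((δw/w)² + (-2·δu/u)² + (1·δb/b)²) = √(0.0807 + 0.00402 + 0.00157) = 0.294
Q = 0.0003878, so δQ = 0.294 × 0.0003878 = 0.000114.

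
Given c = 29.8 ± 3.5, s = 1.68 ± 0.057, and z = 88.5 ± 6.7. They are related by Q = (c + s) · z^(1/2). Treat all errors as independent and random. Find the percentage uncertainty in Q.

11.7%

Let u = c + s = 31.5. δu = √(δc² + δs²) = √(12.2 + 0.00325) = 3.50, so δu/u = 0.111.
Q is then a monomial in u, z:
δQ/Q = √((δu/u)² + (½·δz/z)²) = √(0.0124 + 0.00143) = 0.117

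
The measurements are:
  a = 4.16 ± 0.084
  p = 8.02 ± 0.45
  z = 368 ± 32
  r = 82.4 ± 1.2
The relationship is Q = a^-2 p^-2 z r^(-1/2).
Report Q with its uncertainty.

Since Q is a product/quotient, work with relative uncertainties:
  (-2·δa/a)² = (-2×0.0202)² = 0.00163;  (-2·δp/p)² = (-2×0.0561)² = 0.0126;  (1·δz/z)² = (1×0.0870)² = 0.00756;  (−½·δr/r)² = (-0.5×0.0146)² = 5.3e-05
δQ/Q = √(0.0218) = 0.148
Q = 0.0364, so δQ = 0.148 × 0.0364 = 0.00538.

0.0364 ± 0.00538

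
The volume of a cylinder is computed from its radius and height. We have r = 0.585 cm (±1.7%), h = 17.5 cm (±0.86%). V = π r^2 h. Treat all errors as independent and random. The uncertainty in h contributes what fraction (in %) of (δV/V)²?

6.01%

(δV/V)² = (2·δr/r)² + (1·δh/h)²
  r term: (2×0.0170)² = 0.00116
  h term: (1×0.00860)² = 7.4e-05
Total = 0.00123. Share from h = 7.4e-05/0.00123 = 0.0601.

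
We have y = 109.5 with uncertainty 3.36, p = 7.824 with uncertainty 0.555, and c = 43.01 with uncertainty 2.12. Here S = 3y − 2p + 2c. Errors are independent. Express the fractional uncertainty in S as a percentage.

Sums and differences: (δS)² = Σ (cᵢ δxᵢ)².
  (3·δy)² = 102;  (2·δp)² = 1.23;  (2·δc)² = 18.0
δS = √(121) = 11.0
S = 398.9, so δS/S = 11.0/398.9 = 0.0276.

2.76%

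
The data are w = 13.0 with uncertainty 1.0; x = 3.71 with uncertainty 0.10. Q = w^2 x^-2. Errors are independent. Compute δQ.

Products/powers → add relative errors in quadrature, weighted by exponent:
  (2·δw/w)² = (2×0.0769)² = 0.0237;  (-2·δx/x)² = (-2×0.0270)² = 0.00291
δQ/Q = √(0.0266) = 0.163
Q = 12.3, so δQ = 0.163 × 12.3 = 2.00.

2.00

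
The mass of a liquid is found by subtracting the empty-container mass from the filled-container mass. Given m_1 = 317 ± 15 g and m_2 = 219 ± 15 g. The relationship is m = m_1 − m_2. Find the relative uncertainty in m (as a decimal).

0.216

Sums and differences: (δm)² = Σ (cᵢ δxᵢ)².
  (δm_1)² = 225;  (δm_2)² = 225
δm = √(450) = 21.2 g
m = 98.0 g, so δm/m = 21.2/98.0 = 0.216.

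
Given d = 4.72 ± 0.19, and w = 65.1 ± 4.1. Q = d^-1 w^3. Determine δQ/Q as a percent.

19.3%

Products/powers → add relative errors in quadrature, weighted by exponent:
  (-1·δd/d)² = (-1×0.0403)² = 0.00162;  (3·δw/w)² = (3×0.0630)² = 0.0357
δQ/Q = √(0.0373) = 0.193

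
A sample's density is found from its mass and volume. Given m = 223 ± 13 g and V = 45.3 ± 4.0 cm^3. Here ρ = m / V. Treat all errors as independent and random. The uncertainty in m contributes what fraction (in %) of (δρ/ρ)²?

(δρ/ρ)² = (1·δm/m)² + (-1·δV/V)²
  m term: (1×0.0583)² = 0.00340
  V term: (-1×0.0883)² = 0.00780
Total = 0.0112. Share from m = 0.00340/0.0112 = 0.304.

30.4%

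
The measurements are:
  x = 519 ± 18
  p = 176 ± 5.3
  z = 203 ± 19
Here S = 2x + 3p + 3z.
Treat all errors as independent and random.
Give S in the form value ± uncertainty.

2180 ± 69.3

Sums and differences: (δS)² = Σ (cᵢ δxᵢ)².
  (2·δx)² = 1300;  (3·δp)² = 253;  (3·δz)² = 3250
δS = √(4800) = 69.3
S = 2180.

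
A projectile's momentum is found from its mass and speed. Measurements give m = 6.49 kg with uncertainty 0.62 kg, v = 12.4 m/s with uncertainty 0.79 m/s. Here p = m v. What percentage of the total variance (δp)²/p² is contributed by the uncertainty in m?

69.2%

(δp/p)² = (1·δm/m)² + (1·δv/v)²
  m term: (1×0.0955)² = 0.00913
  v term: (1×0.0637)² = 0.00406
Total = 0.0132. Share from m = 0.00913/0.0132 = 0.692.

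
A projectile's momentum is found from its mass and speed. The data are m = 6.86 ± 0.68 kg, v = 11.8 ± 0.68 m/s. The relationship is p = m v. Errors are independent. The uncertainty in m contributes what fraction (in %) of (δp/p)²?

(δp/p)² = (1·δm/m)² + (1·δv/v)²
  m term: (1×0.0991)² = 0.00983
  v term: (1×0.0576)² = 0.00332
Total = 0.0131. Share from m = 0.00983/0.0131 = 0.747.

74.7%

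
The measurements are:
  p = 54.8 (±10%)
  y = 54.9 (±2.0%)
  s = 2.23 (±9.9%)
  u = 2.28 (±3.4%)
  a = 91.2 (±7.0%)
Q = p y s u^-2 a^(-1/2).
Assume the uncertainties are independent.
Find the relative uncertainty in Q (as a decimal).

0.161

Q is a product of powers, so relative uncertainties combine in quadrature:
  (1·δp/p)² = (1×0.100)² = 0.0100;  (1·δy/y)² = (1×0.0200)² = 0.000400;  (1·δs/s)² = (1×0.0990)² = 0.00980;  (-2·δu/u)² = (-2×0.0340)² = 0.00462;  (−½·δa/a)² = (-0.5×0.0700)² = 0.00123
δQ/Q = √(0.0261) = 0.161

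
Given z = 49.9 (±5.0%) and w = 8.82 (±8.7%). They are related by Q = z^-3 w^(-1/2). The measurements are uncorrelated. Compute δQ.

For a monomial Q ∝ z^-3, w^(-1/2), fractional errors add in quadrature:
  (-3·δz/z)² = (-3×0.0500)² = 0.0225;  (−½·δw/w)² = (-0.5×0.0870)² = 0.00189
δQ/Q = √(0.0244) = 0.156
Q = 2.71e-06, so δQ = 0.156 × 2.71e-06 = 4.23e-07.

4.23e-07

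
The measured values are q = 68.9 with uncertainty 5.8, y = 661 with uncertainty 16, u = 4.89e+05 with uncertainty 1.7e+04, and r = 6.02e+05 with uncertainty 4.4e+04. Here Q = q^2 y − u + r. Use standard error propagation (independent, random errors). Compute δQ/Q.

Let p = q^2·y = 3.14e+06. δp/p = √((2·δq/q)² + (1·δy/y)²) = √(0.0283 + 0.000586) = 0.170, so δp = 5.34e+05.
Q = p − u + r: δQ = √(δp² + δu² + δr²) = √(2.85e+11 + 2.89e+08 + 1.94e+09) = 5.36e+05
Q = 3.25e+06, so δQ/Q = 5.36e+05/3.25e+06 = 0.165.

0.165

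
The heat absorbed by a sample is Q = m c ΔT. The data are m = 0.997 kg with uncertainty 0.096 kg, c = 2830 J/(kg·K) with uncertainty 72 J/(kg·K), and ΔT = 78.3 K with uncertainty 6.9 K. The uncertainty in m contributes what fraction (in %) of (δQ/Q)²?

52.4%

(δQ/Q)² = (1·δm/m)² + (1·δc/c)² + (1·δΔT/ΔT)²
  m term: (1×0.0963)² = 0.00927
  c term: (1×0.0254)² = 0.000647
  ΔT term: (1×0.0881)² = 0.00777
Total = 0.0177. Share from m = 0.00927/0.0177 = 0.524.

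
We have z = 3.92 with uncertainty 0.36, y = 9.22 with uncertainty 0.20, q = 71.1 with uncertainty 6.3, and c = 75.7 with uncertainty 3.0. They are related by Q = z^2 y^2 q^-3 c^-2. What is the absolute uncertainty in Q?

Each factor contributes (exponent × relative error)² to (δQ/Q)²:
  (2·δz/z)² = (2×0.0918)² = 0.0337;  (2·δy/y)² = (2×0.0217)² = 0.00188;  (-3·δq/q)² = (-3×0.0886)² = 0.0707;  (-2·δc/c)² = (-2×0.0396)² = 0.00628
δQ/Q = √(0.113) = 0.336
Q = 6.34e-07, so δQ = 0.336 × 6.34e-07 = 2.13e-07.

2.13e-07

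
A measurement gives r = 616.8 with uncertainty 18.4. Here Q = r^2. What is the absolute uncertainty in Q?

22700

Products/powers → add relative errors in quadrature, weighted by exponent:
  (2·δr/r)² = (2×0.0298)² = 0.00356
δQ/Q = √(0.00356) = 0.0597
Q = 380400, so δQ = 0.0597 × 380400 = 22700.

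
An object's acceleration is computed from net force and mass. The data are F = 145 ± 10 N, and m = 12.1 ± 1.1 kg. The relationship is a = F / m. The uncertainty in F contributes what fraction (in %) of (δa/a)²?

(δa/a)² = (1·δF/F)² + (-1·δm/m)²
  F term: (1×0.0690)² = 0.00476
  m term: (-1×0.0909)² = 0.00826
Total = 0.0130. Share from F = 0.00476/0.0130 = 0.365.

36.5%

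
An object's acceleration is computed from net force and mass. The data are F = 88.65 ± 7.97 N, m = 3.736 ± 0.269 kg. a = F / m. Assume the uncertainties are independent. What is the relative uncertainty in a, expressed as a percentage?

11.5%

For a monomial a ∝ F, m^-1, fractional errors add in quadrature:
  (1·δF/F)² = (1×0.0899)² = 0.00808;  (-1·δm/m)² = (-1×0.0720)² = 0.00518
δa/a = √(0.0133) = 0.115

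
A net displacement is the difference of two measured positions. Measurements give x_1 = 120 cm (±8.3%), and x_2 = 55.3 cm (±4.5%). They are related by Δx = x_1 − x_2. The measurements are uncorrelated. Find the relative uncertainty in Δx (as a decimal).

Absolute uncertainties add in quadrature for a linear combination:
  (δx_1)² = 99.2;  (δx_2)² = 6.19
δΔx = √(105) = 10.3 cm
Δx = 64.7 cm, so δΔx/Δx = 10.3/64.7 = 0.159.

0.159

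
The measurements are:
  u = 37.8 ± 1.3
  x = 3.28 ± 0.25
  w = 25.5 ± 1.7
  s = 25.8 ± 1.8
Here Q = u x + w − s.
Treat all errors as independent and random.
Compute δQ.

Let p = u·x = 124. δp/p = √((1·δu/u)² + (1·δx/x)²) = √(0.00118 + 0.00581) = 0.0836, so δp = 10.4.
Q = p + w − s: δQ = √(δp² + δw² + δs²) = √(107 + 2.89 + 3.24) = 10.7

10.7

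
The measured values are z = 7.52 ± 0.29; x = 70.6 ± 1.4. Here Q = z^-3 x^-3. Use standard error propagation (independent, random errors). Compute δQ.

For a monomial Q ∝ z^-3, x^-3, fractional errors add in quadrature:
  (-3·δz/z)² = (-3×0.0386)² = 0.0134;  (-3·δx/x)² = (-3×0.0198)² = 0.00354
δQ/Q = √(0.0169) = 0.130
Q = 6.68e-09, so δQ = 0.130 × 6.68e-09 = 8.69e-10.

8.69e-10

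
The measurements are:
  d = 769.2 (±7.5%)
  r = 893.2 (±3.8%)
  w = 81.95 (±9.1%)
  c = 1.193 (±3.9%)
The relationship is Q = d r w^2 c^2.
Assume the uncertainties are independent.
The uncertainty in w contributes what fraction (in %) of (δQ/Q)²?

(δQ/Q)² = (1·δd/d)² + (1·δr/r)² + (2·δw/w)² + (2·δc/c)²
  d term: (1×0.0750)² = 0.00562
  r term: (1×0.0380)² = 0.00144
  w term: (2×0.0910)² = 0.0331
  c term: (2×0.0390)² = 0.00608
Total = 0.0463. Share from w = 0.0331/0.0463 = 0.716.

71.6%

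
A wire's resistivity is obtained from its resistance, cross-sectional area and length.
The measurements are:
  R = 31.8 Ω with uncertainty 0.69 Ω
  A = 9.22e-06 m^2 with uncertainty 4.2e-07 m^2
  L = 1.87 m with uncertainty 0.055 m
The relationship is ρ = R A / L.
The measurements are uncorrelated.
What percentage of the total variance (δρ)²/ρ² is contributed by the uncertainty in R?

(δρ/ρ)² = (1·δR/R)² + (1·δA/A)² + (-1·δL/L)²
  R term: (1×0.0217)² = 0.000471
  A term: (1×0.0456)² = 0.00208
  L term: (-1×0.0294)² = 0.000865
Total = 0.00341. Share from R = 0.000471/0.00341 = 0.138.

13.8%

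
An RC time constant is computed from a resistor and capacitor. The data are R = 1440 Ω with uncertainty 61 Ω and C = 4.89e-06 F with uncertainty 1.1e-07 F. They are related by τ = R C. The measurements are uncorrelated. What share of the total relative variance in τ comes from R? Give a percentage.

78.0%

(δτ/τ)² = (1·δR/R)² + (1·δC/C)²
  R term: (1×0.0424)² = 0.00179
  C term: (1×0.0225)² = 0.000506
Total = 0.00230. Share from R = 0.00179/0.00230 = 0.780.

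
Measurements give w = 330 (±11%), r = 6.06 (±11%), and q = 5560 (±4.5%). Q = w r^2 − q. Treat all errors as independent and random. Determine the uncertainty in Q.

2990

Let p = w·r^2 = 12100. δp/p = √((1·δw/w)² + (2·δr/r)²) = √(0.0121 + 0.0484) = 0.246, so δp = 2980.
Q = p − q: δQ = √(δp² + δq²) = √(8.89e+06 + 62600) = 2990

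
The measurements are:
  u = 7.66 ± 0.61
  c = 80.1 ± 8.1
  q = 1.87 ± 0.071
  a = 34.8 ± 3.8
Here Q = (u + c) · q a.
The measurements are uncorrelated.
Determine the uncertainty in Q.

Let w = u + c = 87.8. δw = √(δu² + δc²) = √(0.372 + 65.6) = 8.12, so δw/w = 0.0926.
Q is then a monomial in w, q, a:
δQ/Q = √((δw/w)² + (1·δq/q)² + (1·δa/a)²) = √(0.00857 + 0.00144 + 0.0119) = 0.148
Q = 5710, so δQ = 0.148 × 5710 = 846.

846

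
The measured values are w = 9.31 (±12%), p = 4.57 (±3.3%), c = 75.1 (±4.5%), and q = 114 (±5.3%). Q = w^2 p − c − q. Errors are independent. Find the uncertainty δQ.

96.2

Let h = w^2·p = 396. δh/h = √((2·δw/w)² + (1·δp/p)²) = √(0.0576 + 0.00109) = 0.242, so δh = 96.0.
Q = h − c − q: δQ = √(δh² + δc² + δq²) = √(9210 + 11.4 + 36.5) = 96.2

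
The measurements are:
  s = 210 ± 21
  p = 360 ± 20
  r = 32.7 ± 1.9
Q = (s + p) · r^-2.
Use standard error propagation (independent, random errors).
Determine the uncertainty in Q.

Let u = s + p = 570. δu = √(δs² + δp²) = √(441 + 400) = 29.0, so δu/u = 0.0509.
Q is then a monomial in u, r:
δQ/Q = √((δu/u)² + (-2·δr/r)²) = √(0.00259 + 0.0135) = 0.127
Q = 0.533, so δQ = 0.127 × 0.533 = 0.0676.

0.0676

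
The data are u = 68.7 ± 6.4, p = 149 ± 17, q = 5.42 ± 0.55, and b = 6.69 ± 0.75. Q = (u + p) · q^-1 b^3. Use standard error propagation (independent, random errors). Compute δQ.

4340

Let w = u + p = 218. δw = √(δu² + δp²) = √(41.0 + 289) = 18.2, so δw/w = 0.0834.
Q is then a monomial in w, q, b:
δQ/Q = √((δw/w)² + (-1·δq/q)² + (3·δb/b)²) = √(0.00696 + 0.0103 + 0.113) = 0.361
Q = 12000, so δQ = 0.361 × 12000 = 4340.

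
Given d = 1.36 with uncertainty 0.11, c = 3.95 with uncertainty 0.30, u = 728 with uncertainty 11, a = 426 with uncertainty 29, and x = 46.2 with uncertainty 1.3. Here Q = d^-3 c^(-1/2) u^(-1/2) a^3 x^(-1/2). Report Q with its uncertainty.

Products/powers → add relative errors in quadrature, weighted by exponent:
  (-3·δd/d)² = (-3×0.0809)² = 0.0589;  (−½·δc/c)² = (-0.5×0.0759)² = 0.00144;  (−½·δu/u)² = (-0.5×0.0151)² = 5.71e-05;  (3·δa/a)² = (3×0.0681)² = 0.0417;  (−½·δx/x)² = (-0.5×0.0281)² = 0.000198
δQ/Q = √(0.102) = 0.320
Q = 84300, so δQ = 0.320 × 84300 = 27000.

84300 ± 27000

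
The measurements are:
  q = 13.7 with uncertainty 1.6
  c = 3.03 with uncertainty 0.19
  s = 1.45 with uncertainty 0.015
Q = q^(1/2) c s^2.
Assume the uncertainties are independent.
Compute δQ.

Since Q is a product/quotient, work with relative uncertainties:
  (½·δq/q)² = (0.5×0.117)² = 0.00341;  (1·δc/c)² = (1×0.0627)² = 0.00393;  (2·δs/s)² = (2×0.0103)² = 0.000428
δQ/Q = √(0.00777) = 0.0881
Q = 23.6, so δQ = 0.0881 × 23.6 = 2.08.

2.08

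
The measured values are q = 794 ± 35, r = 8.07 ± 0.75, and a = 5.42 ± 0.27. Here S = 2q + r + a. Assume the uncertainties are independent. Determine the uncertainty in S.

70.0

Absolute uncertainties add in quadrature for a linear combination:
  (2·δq)² = 4900;  (δr)² = 0.562;  (δa)² = 0.0729
δS = √(4900) = 70.0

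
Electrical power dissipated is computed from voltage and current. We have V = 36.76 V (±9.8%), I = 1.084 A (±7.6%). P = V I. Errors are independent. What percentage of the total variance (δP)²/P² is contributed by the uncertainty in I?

37.6%

(δP/P)² = (1·δV/V)² + (1·δI/I)²
  V term: (1×0.0980)² = 0.00960
  I term: (1×0.0760)² = 0.00578
Total = 0.0154. Share from I = 0.00578/0.0154 = 0.376.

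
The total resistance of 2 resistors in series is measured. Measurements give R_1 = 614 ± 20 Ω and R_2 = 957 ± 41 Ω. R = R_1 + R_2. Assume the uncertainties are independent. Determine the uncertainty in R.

Each term contributes (cᵢ δxᵢ)² to (δR)²:
  (δR_1)² = 400;  (δR_2)² = 1680
δR = √(2080) = 45.6 Ω

45.6 Ω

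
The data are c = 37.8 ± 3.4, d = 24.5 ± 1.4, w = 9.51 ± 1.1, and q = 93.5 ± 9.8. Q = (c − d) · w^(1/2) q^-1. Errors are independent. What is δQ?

Let u = c − d = 13.3. δu = √(δc² + δd²) = √(11.6 + 1.96) = 3.68, so δu/u = 0.276.
Q is then a monomial in u, w, q:
δQ/Q = √((δu/u)² + (½·δw/w)² + (-1·δq/q)²) = √(0.0764 + 0.00334 + 0.0110) = 0.301
Q = 0.439, so δQ = 0.301 × 0.439 = 0.132.

0.132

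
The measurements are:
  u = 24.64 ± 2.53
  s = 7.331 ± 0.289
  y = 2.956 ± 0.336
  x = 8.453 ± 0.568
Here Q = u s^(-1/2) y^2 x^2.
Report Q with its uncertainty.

5682 ± 1610

Relative error in a monomial: (δQ/Q)² = Σ (nᵢ · δxᵢ/xᵢ)².
  (1·δu/u)² = (1×0.103)² = 0.0105;  (−½·δs/s)² = (-0.5×0.0394)² = 0.000389;  (2·δy/y)² = (2×0.114)² = 0.0517;  (2·δx/x)² = (2×0.0672)² = 0.0181
δQ/Q = √(0.0807) = 0.284
Q = 5682, so δQ = 0.284 × 5682 = 1610.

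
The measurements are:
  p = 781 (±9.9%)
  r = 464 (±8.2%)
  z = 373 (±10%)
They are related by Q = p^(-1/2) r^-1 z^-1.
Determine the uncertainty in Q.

2.86e-08

Q is a product of powers, so relative uncertainties combine in quadrature:
  (−½·δp/p)² = (-0.5×0.0990)² = 0.00245;  (-1·δr/r)² = (-1×0.0820)² = 0.00672;  (-1·δz/z)² = (-1×0.100)² = 0.0100
δQ/Q = √(0.0192) = 0.138
Q = 2.07e-07, so δQ = 0.138 × 2.07e-07 = 2.86e-08.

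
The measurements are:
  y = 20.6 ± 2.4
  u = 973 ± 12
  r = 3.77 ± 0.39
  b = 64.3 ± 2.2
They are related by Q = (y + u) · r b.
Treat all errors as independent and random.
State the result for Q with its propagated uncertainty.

Let w = y + u = 994. δw = √(δy² + δu²) = √(5.76 + 144) = 12.2, so δw/w = 0.0123.
Q is then a monomial in w, r, b:
δQ/Q = √((δw/w)² + (1·δr/r)² + (1·δb/b)²) = √(0.000152 + 0.0107 + 0.00117) = 0.110
Q = 2.41e+05, so δQ = 0.110 × 2.41e+05 = 26400.

(2.41 ± 0.264) × 10^5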